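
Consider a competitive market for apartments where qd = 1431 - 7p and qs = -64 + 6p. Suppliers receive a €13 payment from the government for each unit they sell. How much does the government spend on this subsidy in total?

Pre-subsidy: 1431 - 7p = -64 + 6p gives p* = 115, q* = 626.
With the subsidy, sellers receive ps = pb + 13 for each unit, where pb is the price buyers pay.
Supply in terms of pb becomes qs = -64 + 6(pb + 13) = 14 + 6pb. Setting this equal to demand: 1431 - 7pb = 14 + 6pb, so pb = 109.
Sellers receive ps = 109 + 13 = 122; q' = 1431 − 7·109 = 668.
Government outlay = subsidy × quantity = 13 × 668 = 8684.

Government cost = €8684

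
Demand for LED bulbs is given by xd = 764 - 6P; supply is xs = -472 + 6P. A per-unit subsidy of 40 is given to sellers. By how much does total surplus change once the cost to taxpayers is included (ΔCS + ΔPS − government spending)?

Pre-subsidy: 764 - 6P = -472 + 6P gives P* = 103, x* = 146.
With the subsidy, sellers receive Ps = Pb + 40 for each unit, where Pb is the price buyers pay.
Supply in terms of Pb becomes xs = -472 + 6(Pb + 40) = -232 + 6Pb. Setting this equal to demand: 764 - 6Pb = -232 + 6Pb, so Pb = 83.
Sellers receive Ps = 83 + 40 = 123; x' = 764 − 6·83 = 266.
ΔCS = ½(146 + 266)(103 − 83) = 4120; ΔPS = ½(146 + 266)(123 − 103) = 4120.
Government spending = 40 × 266 = 10640.
Net change = 4120 + 4120 − 10640 = -2400. The loss equals the DWL triangle ½·40·120.

Net change in total surplus = -2400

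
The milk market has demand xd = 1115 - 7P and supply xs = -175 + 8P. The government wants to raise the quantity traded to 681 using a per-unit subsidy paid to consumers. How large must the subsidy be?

At x = 681, invert demand for the buyer price: Pb = (1115 − 681)/7 = 62; invert supply for the seller price: Ps = (681 − (-175))/8 = 107.
The subsidy must fill the gap: s = Ps − Pb = 107 − 62 = 45.

Required subsidy s = 45 per unit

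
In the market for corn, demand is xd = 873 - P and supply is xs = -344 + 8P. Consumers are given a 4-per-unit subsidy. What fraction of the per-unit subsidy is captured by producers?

Producer share = 1/9

Pre-subsidy: 873 - P = -344 + 8P gives P* = 1217/9, x* = 6640/9.
With the rebate, buyers effectively pay Pb = Ps − 4, where Ps is the price sellers receive.
Demand in terms of Ps becomes xd = 873 − 1(Ps − 4) = 877 - Ps. Setting this equal to supply: 877 - Ps = -344 + 8Ps, so Ps = 407/3.
Buyers pay Pb = 407/3 − 4 = 395/3; x' = -344 + 8·(407/3) = 2224/3.
Buyers' price falls by P* − Pb = 1217/9 − 395/3 = 32/9; sellers' price rises by Ps − P* = 407/3 − 1217/9 = 4/9.
So producers capture (4/9)/4 = 1/9 of each unit of subsidy.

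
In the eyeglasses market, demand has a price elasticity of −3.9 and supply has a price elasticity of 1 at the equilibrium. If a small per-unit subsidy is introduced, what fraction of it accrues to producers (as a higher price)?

For a small subsidy around the equilibrium, the benefit split depends on the relative slopes, which at a point are proportional to the elasticities.
Buyer share = εs/(εs + |εd|) = 1/(1 + 3.9) = 10/49; seller share = |εd|/(εs + |εd|) = 39/49.
So producers capture 39/49 of the subsidy.

Producer share = 39/49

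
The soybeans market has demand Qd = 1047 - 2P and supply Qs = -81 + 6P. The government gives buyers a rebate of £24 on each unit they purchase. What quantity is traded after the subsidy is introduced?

Q' = 801

Pre-subsidy: 1047 - 2P = -81 + 6P gives P* = 141, Q* = 765.
With the rebate, buyers effectively pay Pb = Ps − 24, where Ps is the price sellers receive.
Demand in terms of Ps becomes Qd = 1047 − 2(Ps − 24) = 1095 - 2Ps. Setting this equal to supply: 1095 - 2Ps = -81 + 6Ps, so Ps = 147.
Buyers pay Pb = 147 − 24 = 123; Q' = -81 + 6·147 = 801.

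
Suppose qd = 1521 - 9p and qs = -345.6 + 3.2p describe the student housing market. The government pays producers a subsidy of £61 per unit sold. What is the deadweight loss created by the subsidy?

Pre-subsidy: 1521 - 9p = -345.6 + 3.2p gives p* = 153, q* = 144.
With the subsidy, sellers receive ps = pb + 61 for each unit, where pb is the price buyers pay.
Supply in terms of pb becomes qs = -345.6 + 3.2(pb + 61) = -150.4 + 3.2pb. Setting this equal to demand: 1521 - 9pb = -150.4 + 3.2pb, so pb = 137.
Sellers receive ps = 137 + 61 = 198; q' = 1521 − 9·137 = 288.
The subsidy expands output by 288 − 144 = 144 past the efficient level; on those units the gap between marginal cost and willingness to pay runs from 0 up to 61.
DWL = ½ × 61 × 144 = 4392.

Deadweight loss = £4392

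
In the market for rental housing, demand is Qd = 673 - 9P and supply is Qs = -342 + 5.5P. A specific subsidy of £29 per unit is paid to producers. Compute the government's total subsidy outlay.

Pre-subsidy: 673 - 9P = -342 + 5.5P gives P* = 70, Q* = 43.
With the subsidy, sellers receive Ps = Pb + 29 for each unit, where Pb is the price buyers pay.
Supply in terms of Pb becomes Qs = -342 + 5.5(Pb + 29) = -182.5 + 5.5Pb. Setting this equal to demand: 673 - 9Pb = -182.5 + 5.5Pb, so Pb = 59.
Sellers receive Ps = 59 + 29 = 88; Q' = 673 − 9·59 = 142.
Government outlay = subsidy × quantity = 29 × 142 = 4118.

Government cost = £4118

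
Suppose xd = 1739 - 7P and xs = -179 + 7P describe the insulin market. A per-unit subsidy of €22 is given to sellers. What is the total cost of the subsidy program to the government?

Pre-subsidy: 1739 - 7P = -179 + 7P gives P* = 137, x* = 780.
With the subsidy, sellers receive Ps = Pb + 22 for each unit, where Pb is the price buyers pay.
Supply in terms of Pb becomes xs = -179 + 7(Pb + 22) = -25 + 7Pb. Setting this equal to demand: 1739 - 7Pb = -25 + 7Pb, so Pb = 126.
Sellers receive Ps = 126 + 22 = 148; x' = 1739 − 7·126 = 857.
Government outlay = subsidy × quantity = 22 × 857 = 18854.

Government cost = €18854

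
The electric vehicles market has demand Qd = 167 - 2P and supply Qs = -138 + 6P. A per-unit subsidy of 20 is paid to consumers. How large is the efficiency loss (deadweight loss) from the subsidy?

Deadweight loss = 300

Pre-subsidy: 167 - 2P = -138 + 6P gives P* = 38.125, Q* = 90.75.
With the rebate, buyers effectively pay Pb = Ps − 20, where Ps is the price sellers receive.
Demand in terms of Ps becomes Qd = 167 − 2(Ps − 20) = 207 - 2Ps. Setting this equal to supply: 207 - 2Ps = -138 + 6Ps, so Ps = 43.125.
Buyers pay Pb = 43.125 − 20 = 23.125; Q' = -138 + 6·43.125 = 120.75.
The subsidy expands output by 120.75 − 90.75 = 30 past the efficient level; on those units the gap between marginal cost and willingness to pay runs from 0 up to 20.
DWL = ½ × 20 × 30 = 300.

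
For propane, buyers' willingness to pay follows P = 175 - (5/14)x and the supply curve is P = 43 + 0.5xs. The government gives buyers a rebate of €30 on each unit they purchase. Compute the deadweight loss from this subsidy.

Deadweight loss = €525

Pre-subsidy: 175 - (5/14)x = 43 + 0.5x gives x* = 154 and P* = 120.
With the rebate, buyers effectively pay Pb = Ps − 30, where Ps is the price sellers receive.
On the curves, Pb = 175 - (5/14)x and Ps = 43 + 0.5x; the wedge Ps − Pb = 30 gives 43 + 0.5x − (175 - (5/14)x) = 30, so x' = 189.
Then Pb = 175 − (5/14)·189 = 107.5 and Ps = 43 + 0.5·189 = 137.5.
The subsidy expands output by 189 − 154 = 35 past the efficient level; on those units the gap between marginal cost and willingness to pay runs from 0 up to 30.
DWL = ½ × 30 × 35 = 525.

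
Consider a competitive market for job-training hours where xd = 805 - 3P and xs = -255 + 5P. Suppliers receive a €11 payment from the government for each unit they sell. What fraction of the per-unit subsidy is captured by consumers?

Pre-subsidy: 805 - 3P = -255 + 5P gives P* = 132.5, x* = 407.5.
With the subsidy, sellers receive Ps = Pb + 11 for each unit, where Pb is the price buyers pay.
Supply in terms of Pb becomes xs = -255 + 5(Pb + 11) = -200 + 5Pb. Setting this equal to demand: 805 - 3Pb = -200 + 5Pb, so Pb = 125.625.
Sellers receive Ps = 125.625 + 11 = 136.625; x' = 805 − 3·125.625 = 428.125.
Buyers' price falls by P* − Pb = 132.5 − 125.625 = 6.875; sellers' price rises by Ps − P* = 136.625 − 132.5 = 4.125.
So consumers capture 6.875/11 = 0.625 of each unit of subsidy.

Consumer share = 0.625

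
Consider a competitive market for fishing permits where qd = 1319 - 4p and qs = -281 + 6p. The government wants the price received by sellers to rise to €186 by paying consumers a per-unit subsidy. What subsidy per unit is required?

Required subsidy s = €65 per unit

At a seller price of 186, quantity supplied is -281 + 6·186 = 835.
Buyers absorb 835 only when they pay pb with 1319 − 4·pb = 835, i.e. pb = 121.
s = ps − pb = 186 − 121 = 65.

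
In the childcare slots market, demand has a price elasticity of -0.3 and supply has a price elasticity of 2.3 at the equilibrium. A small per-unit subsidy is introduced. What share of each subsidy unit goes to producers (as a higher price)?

For a small subsidy around the equilibrium, the benefit split depends on the relative slopes, which at a point are proportional to the elasticities.
Buyer share = εs/(εs + |εd|) = 2.3/(2.3 + 0.3) = 23/26; seller share = |εd|/(εs + |εd|) = 3/26.
So producers capture 3/26 of the subsidy.

Producer share = 3/26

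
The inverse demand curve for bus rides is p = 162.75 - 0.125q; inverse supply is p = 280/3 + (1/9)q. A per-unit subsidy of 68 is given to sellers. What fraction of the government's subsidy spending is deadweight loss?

DWL / government spending = 24/97

Pre-subsidy: 162.75 - 0.125q = 280/3 + (1/9)q gives q* = 294 and p* = 126.
With the subsidy, sellers receive ps = pb + 68 for each unit, where pb is the price buyers pay.
On the curves, pb = 162.75 - 0.125q and ps = 280/3 + (1/9)q; the wedge ps − pb = 68 gives 280/3 + (1/9)q − (162.75 - 0.125q) = 68, so q' = 582.
Then pb = 162.75 − 0.125·582 = 90 and ps = 280/3 + (1/9)·582 = 158.
ΔCS = ½(294 + 582)(126 − 90) = 15768; ΔPS = ½(294 + 582)(158 − 126) = 14016.
Government spending = 68 × 582 = 39576.
DWL = ½ × 68 × (582 − 294) = 9792; fraction = 9792 / 39576 = 24/97.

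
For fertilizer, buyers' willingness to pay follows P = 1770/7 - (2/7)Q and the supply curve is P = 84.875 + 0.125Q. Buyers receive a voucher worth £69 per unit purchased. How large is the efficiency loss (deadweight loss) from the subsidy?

Pre-subsidy: 1770/7 - (2/7)Q = 84.875 + 0.125Q gives Q* = 409 and P* = 136.
With the rebate, buyers effectively pay Pb = Ps − 69, where Ps is the price sellers receive.
On the curves, Pb = 1770/7 - (2/7)Q and Ps = 84.875 + 0.125Q; the wedge Ps − Pb = 69 gives 84.875 + 0.125Q − (1770/7 - (2/7)Q) = 69, so Q' = 577.
Then Pb = 1770/7 − (2/7)·577 = 88 and Ps = 84.875 + 0.125·577 = 157.
The subsidy expands output by 577 − 409 = 168 past the efficient level; on those units the gap between marginal cost and willingness to pay runs from 0 up to 69.
DWL = ½ × 69 × 168 = 5796.

Deadweight loss = £5796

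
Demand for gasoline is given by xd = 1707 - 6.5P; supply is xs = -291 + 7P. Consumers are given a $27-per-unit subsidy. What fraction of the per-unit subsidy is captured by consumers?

Pre-subsidy: 1707 - 6.5P = -291 + 7P gives P* = 148, x* = 745.
With the rebate, buyers effectively pay Pb = Ps − 27, where Ps is the price sellers receive.
Demand in terms of Ps becomes xd = 1707 − 6.5(Ps − 27) = 1882.5 - 6.5Ps. Setting this equal to supply: 1882.5 - 6.5Ps = -291 + 7Ps, so Ps = 161.
Buyers pay Pb = 161 − 27 = 134; x' = -291 + 7·161 = 836.
Buyers' price falls by P* − Pb = 148 − 134 = 14; sellers' price rises by Ps − P* = 161 − 148 = 13.
So consumers capture 14/27 = 14/27 of each unit of subsidy.

Consumer share = 14/27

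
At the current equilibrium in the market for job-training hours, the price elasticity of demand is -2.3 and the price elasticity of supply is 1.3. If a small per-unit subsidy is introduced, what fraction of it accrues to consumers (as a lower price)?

For a small subsidy around the equilibrium, the benefit split depends on the relative slopes, which at a point are proportional to the elasticities.
Buyer share = εs/(εs + |εd|) = 1.3/(1.3 + 2.3) = 13/36; seller share = |εd|/(εs + |εd|) = 23/36.

Consumer share = 13/36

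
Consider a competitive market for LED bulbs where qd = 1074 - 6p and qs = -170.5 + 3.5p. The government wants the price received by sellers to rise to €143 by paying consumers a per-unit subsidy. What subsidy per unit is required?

At a seller price of 143, quantity supplied is -170.5 + 3.5·143 = 330.
Buyers absorb 330 only when they pay pb with 1074 − 6·pb = 330, i.e. pb = 124.
s = ps − pb = 143 − 124 = 19.

Required subsidy s = €19 per unit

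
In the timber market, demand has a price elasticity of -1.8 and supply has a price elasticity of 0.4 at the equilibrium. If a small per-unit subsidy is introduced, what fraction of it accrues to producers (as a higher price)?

Producer share = 9/11

For a small subsidy around the equilibrium, the benefit split depends on the relative slopes, which at a point are proportional to the elasticities.
Buyer share = εs/(εs + |εd|) = 0.4/(0.4 + 1.8) = 2/11; seller share = |εd|/(εs + |εd|) = 9/11.
So producers capture 9/11 of the subsidy.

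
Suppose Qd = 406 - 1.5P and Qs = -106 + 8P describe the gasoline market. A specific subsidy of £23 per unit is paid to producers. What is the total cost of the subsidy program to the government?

Pre-subsidy: 406 - 1.5P = -106 + 8P gives P* = 1024/19, Q* = 6178/19.
With the subsidy, sellers receive Ps = Pb + 23 for each unit, where Pb is the price buyers pay.
Supply in terms of Pb becomes Qs = -106 + 8(Pb + 23) = 78 + 8Pb. Setting this equal to demand: 406 - 1.5Pb = 78 + 8Pb, so Pb = 656/19.
Sellers receive Ps = 656/19 + 23 = 1093/19; Q' = 406 − 1.5·(656/19) = 6730/19.
Government outlay = subsidy × quantity = 23 × 6730/19 = 154790/19.

Government cost = 154790/19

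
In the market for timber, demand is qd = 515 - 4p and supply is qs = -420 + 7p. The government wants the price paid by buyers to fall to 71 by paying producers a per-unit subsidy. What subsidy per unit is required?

Required subsidy s = 22 per unit

At a buyer price of 71, quantity demanded is 515 − 4·71 = 231.
Sellers supply 231 only when they receive ps with -420 + 7·ps = 231, i.e. ps = 93.
s = ps − pb = 93 − 71 = 22.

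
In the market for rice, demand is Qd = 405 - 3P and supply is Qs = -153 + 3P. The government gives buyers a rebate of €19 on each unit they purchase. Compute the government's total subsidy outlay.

Government cost = €2935.5

Pre-subsidy: 405 - 3P = -153 + 3P gives P* = 93, Q* = 126.
With the rebate, buyers effectively pay Pb = Ps − 19, where Ps is the price sellers receive.
Demand in terms of Ps becomes Qd = 405 − 3(Ps − 19) = 462 - 3Ps. Setting this equal to supply: 462 - 3Ps = -153 + 3Ps, so Ps = 102.5.
Buyers pay Pb = 102.5 − 19 = 83.5; Q' = -153 + 3·102.5 = 154.5.
Government outlay = subsidy × quantity = 19 × 154.5 = 2935.5.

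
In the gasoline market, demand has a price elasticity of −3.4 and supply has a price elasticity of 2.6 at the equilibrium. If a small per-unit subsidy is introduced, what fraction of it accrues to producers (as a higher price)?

Producer share = 17/30

For a small subsidy around the equilibrium, the benefit split depends on the relative slopes, which at a point are proportional to the elasticities.
Buyer share = εs/(εs + |εd|) = 2.6/(2.6 + 3.4) = 13/30; seller share = |εd|/(εs + |εd|) = 17/30.
So producers capture 17/30 of the subsidy.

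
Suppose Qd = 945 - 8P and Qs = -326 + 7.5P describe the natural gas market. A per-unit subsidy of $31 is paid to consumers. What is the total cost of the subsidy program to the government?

Pre-subsidy: 945 - 8P = -326 + 7.5P gives P* = 82, Q* = 289.
With the rebate, buyers effectively pay Pb = Ps − 31, where Ps is the price sellers receive.
Demand in terms of Ps becomes Qd = 945 − 8(Ps − 31) = 1193 - 8Ps. Setting this equal to supply: 1193 - 8Ps = -326 + 7.5Ps, so Ps = 98.
Buyers pay Pb = 98 − 31 = 67; Q' = -326 + 7.5·98 = 409.
Government outlay = subsidy × quantity = 31 × 409 = 12679.

Government cost = $12679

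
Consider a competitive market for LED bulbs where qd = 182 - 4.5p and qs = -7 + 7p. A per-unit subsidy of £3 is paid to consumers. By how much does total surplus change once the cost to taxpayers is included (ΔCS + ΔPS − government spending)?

Pre-subsidy: 182 - 4.5p = -7 + 7p gives p* = 378/23, q* = 2485/23.
With the rebate, buyers effectively pay pb = ps − 3, where ps is the price sellers receive.
Demand in terms of ps becomes qd = 182 − 4.5(ps − 3) = 195.5 - 4.5ps. Setting this equal to supply: 195.5 - 4.5ps = -7 + 7ps, so ps = 405/23.
Buyers pay pb = 405/23 − 3 = 336/23; q' = -7 + 7·(405/23) = 2674/23.
ΔCS = ½(2485/23 + 2674/23)(378/23 − 336/23) = 108339/529; ΔPS = ½(2485/23 + 2674/23)(405/23 − 378/23) = 139293/1058.
Government spending = 3 × 2674/23 = 8022/23.
Net change = 108339/529 + 139293/1058 − 8022/23 = -567/46. The loss equals the DWL triangle ½·3·189/23.

Net change in total surplus = -567/46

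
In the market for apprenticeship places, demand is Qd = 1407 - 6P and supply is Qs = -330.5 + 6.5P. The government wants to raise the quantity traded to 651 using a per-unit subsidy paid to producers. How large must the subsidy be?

Required subsidy s = 25 per unit

At Q = 651, invert demand for the buyer price: Pb = (1407 − 651)/6 = 126; invert supply for the seller price: Ps = (651 − (-330.5))/6.5 = 151.
The subsidy must fill the gap: s = Ps − Pb = 151 − 126 = 25.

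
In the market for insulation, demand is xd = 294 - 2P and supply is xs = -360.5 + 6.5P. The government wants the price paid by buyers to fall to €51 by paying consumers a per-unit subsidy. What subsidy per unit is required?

At a buyer price of 51, quantity demanded is 294 − 2·51 = 192.
Sellers supply 192 only when they receive Ps with -360.5 + 6.5·Ps = 192, i.e. Ps = 85.
s = Ps − Pb = 85 − 51 = 34.

Required subsidy s = €34 per unit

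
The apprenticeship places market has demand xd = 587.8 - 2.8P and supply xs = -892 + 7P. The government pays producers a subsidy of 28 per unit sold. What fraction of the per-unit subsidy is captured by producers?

Producer share = 2/7

Pre-subsidy: 587.8 - 2.8P = -892 + 7P gives P* = 151, x* = 165.
With the subsidy, sellers receive Ps = Pb + 28 for each unit, where Pb is the price buyers pay.
Supply in terms of Pb becomes xs = -892 + 7(Pb + 28) = -696 + 7Pb. Setting this equal to demand: 587.8 - 2.8Pb = -696 + 7Pb, so Pb = 131.
Sellers receive Ps = 131 + 28 = 159; x' = 587.8 − 2.8·131 = 221.
Buyers' price falls by P* − Pb = 151 − 131 = 20; sellers' price rises by Ps − P* = 159 − 151 = 8.
So producers capture 8/28 = 2/7 of each unit of subsidy.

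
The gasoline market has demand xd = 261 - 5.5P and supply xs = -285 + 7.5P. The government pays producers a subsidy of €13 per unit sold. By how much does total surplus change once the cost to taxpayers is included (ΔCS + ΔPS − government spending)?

Pre-subsidy: 261 - 5.5P = -285 + 7.5P gives P* = 42, x* = 30.
With the subsidy, sellers receive Ps = Pb + 13 for each unit, where Pb is the price buyers pay.
Supply in terms of Pb becomes xs = -285 + 7.5(Pb + 13) = -187.5 + 7.5Pb. Setting this equal to demand: 261 - 5.5Pb = -187.5 + 7.5Pb, so Pb = 34.5.
Sellers receive Ps = 34.5 + 13 = 47.5; x' = 261 − 5.5·34.5 = 71.25.
ΔCS = ½(30 + 71.25)(42 − 34.5) = 379.6875; ΔPS = ½(30 + 71.25)(47.5 − 42) = 278.4375.
Government spending = 13 × 71.25 = 926.25.
Net change = 379.6875 + 278.4375 − 926.25 = -268.125. The loss equals the DWL triangle ½·13·41.25.

Net change in total surplus = -€268.125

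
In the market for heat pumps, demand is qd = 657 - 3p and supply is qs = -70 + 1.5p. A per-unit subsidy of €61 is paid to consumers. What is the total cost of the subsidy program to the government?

Pre-subsidy: 657 - 3p = -70 + 1.5p gives p* = 1454/9, q* = 517/3.
With the rebate, buyers effectively pay pb = ps − 61, where ps is the price sellers receive.
Demand in terms of ps becomes qd = 657 − 3(ps − 61) = 840 - 3ps. Setting this equal to supply: 840 - 3ps = -70 + 1.5ps, so ps = 1820/9.
Buyers pay pb = 1820/9 − 61 = 1271/9; q' = -70 + 1.5·(1820/9) = 700/3.
Government outlay = subsidy × quantity = 61 × 700/3 = 42700/3.

Government cost = 42700/3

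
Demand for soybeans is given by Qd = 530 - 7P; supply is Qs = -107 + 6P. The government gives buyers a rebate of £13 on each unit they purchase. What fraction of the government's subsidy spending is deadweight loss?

DWL / government spending = 21/229

Pre-subsidy: 530 - 7P = -107 + 6P gives P* = 49, Q* = 187.
With the rebate, buyers effectively pay Pb = Ps − 13, where Ps is the price sellers receive.
Demand in terms of Ps becomes Qd = 530 − 7(Ps − 13) = 621 - 7Ps. Setting this equal to supply: 621 - 7Ps = -107 + 6Ps, so Ps = 56.
Buyers pay Pb = 56 − 13 = 43; Q' = -107 + 6·56 = 229.
ΔCS = ½(187 + 229)(49 − 43) = 1248; ΔPS = ½(187 + 229)(56 − 49) = 1456.
Government spending = 13 × 229 = 2977.
DWL = ½ × 13 × (229 − 187) = 273; fraction = 273 / 2977 = 21/229.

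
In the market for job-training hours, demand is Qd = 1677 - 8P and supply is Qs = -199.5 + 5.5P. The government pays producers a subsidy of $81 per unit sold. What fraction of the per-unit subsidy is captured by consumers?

Consumer share = 11/27

Pre-subsidy: 1677 - 8P = -199.5 + 5.5P gives P* = 139, Q* = 565.
With the subsidy, sellers receive Ps = Pb + 81 for each unit, where Pb is the price buyers pay.
Supply in terms of Pb becomes Qs = -199.5 + 5.5(Pb + 81) = 246 + 5.5Pb. Setting this equal to demand: 1677 - 8Pb = 246 + 5.5Pb, so Pb = 106.
Sellers receive Ps = 106 + 81 = 187; Q' = 1677 − 8·106 = 829.
Buyers' price falls by P* − Pb = 139 − 106 = 33; sellers' price rises by Ps − P* = 187 − 139 = 48.
So consumers capture 33/81 = 11/27 of each unit of subsidy.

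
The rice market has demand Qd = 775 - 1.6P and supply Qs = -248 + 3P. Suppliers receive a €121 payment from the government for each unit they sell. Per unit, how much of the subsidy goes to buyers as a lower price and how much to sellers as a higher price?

Pre-subsidy: 775 - 1.6P = -248 + 3P gives P* = 5115/23, Q* = 9641/23.
With the subsidy, sellers receive Ps = Pb + 121 for each unit, where Pb is the price buyers pay.
Supply in terms of Pb becomes Qs = -248 + 3(Pb + 121) = 115 + 3Pb. Setting this equal to demand: 775 - 1.6Pb = 115 + 3Pb, so Pb = 3300/23.
Sellers receive Ps = 3300/23 + 121 = 6083/23; Q' = 775 − 1.6·(3300/23) = 12545/23.
Buyers' price falls by P* − Pb = 5115/23 − 3300/23 = 1815/23; sellers' price rises by Ps − P* = 6083/23 − 5115/23 = 968/23.

Buyers gain 1815/23 per unit; sellers gain 968/23 per unit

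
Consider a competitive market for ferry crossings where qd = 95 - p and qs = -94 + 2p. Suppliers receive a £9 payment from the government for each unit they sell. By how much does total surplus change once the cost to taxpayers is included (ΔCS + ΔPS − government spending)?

Net change in total surplus = -£27

Pre-subsidy: 95 - p = -94 + 2p gives p* = 63, q* = 32.
With the subsidy, sellers receive ps = pb + 9 for each unit, where pb is the price buyers pay.
Supply in terms of pb becomes qs = -94 + 2(pb + 9) = -76 + 2pb. Setting this equal to demand: 95 - pb = -76 + 2pb, so pb = 57.
Sellers receive ps = 57 + 9 = 66; q' = 95 − 1·57 = 38.
ΔCS = ½(32 + 38)(63 − 57) = 210; ΔPS = ½(32 + 38)(66 − 63) = 105.
Government spending = 9 × 38 = 342.
Net change = 210 + 105 − 342 = -27. The loss equals the DWL triangle ½·9·6.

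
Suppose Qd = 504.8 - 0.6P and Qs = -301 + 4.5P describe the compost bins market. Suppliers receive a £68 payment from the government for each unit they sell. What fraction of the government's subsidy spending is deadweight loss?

Pre-subsidy: 504.8 - 0.6P = -301 + 4.5P gives P* = 158, Q* = 410.
With the subsidy, sellers receive Ps = Pb + 68 for each unit, where Pb is the price buyers pay.
Supply in terms of Pb becomes Qs = -301 + 4.5(Pb + 68) = 5 + 4.5Pb. Setting this equal to demand: 504.8 - 0.6Pb = 5 + 4.5Pb, so Pb = 98.
Sellers receive Ps = 98 + 68 = 166; Q' = 504.8 − 0.6·98 = 446.
ΔCS = ½(410 + 446)(158 − 98) = 25680; ΔPS = ½(410 + 446)(166 − 158) = 3424.
Government spending = 68 × 446 = 30328.
DWL = ½ × 68 × (446 − 410) = 1224; fraction = 1224 / 30328 = 9/223.

DWL / government spending = 9/223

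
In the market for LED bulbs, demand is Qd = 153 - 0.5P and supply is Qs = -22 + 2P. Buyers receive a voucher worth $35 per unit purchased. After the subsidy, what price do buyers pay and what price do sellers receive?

Buyers pay $42; sellers receive $77

Pre-subsidy: 153 - 0.5P = -22 + 2P gives P* = 70, Q* = 118.
With the rebate, buyers effectively pay Pb = Ps − 35, where Ps is the price sellers receive.
Demand in terms of Ps becomes Qd = 153 − 0.5(Ps − 35) = 170.5 - 0.5Ps. Setting this equal to supply: 170.5 - 0.5Ps = -22 + 2Ps, so Ps = 77.
Buyers pay Pb = 77 − 35 = 42; Q' = -22 + 2·77 = 132.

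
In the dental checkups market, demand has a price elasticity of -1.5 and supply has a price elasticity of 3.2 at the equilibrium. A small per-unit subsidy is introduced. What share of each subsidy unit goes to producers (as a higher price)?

For a small subsidy around the equilibrium, the benefit split depends on the relative slopes, which at a point are proportional to the elasticities.
Buyer share = εs/(εs + |εd|) = 3.2/(3.2 + 1.5) = 32/47; seller share = |εd|/(εs + |εd|) = 15/47.
So producers capture 15/47 of the subsidy.

Producer share = 15/47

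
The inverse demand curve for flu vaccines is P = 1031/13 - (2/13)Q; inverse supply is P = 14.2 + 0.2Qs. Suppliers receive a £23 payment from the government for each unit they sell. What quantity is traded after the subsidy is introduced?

Q' = 249

Pre-subsidy: 1031/13 - (2/13)Q = 14.2 + 0.2Q gives Q* = 184 and P* = 51.
With the subsidy, sellers receive Ps = Pb + 23 for each unit, where Pb is the price buyers pay.
On the curves, Pb = 1031/13 - (2/13)Q and Ps = 14.2 + 0.2Q; the wedge Ps − Pb = 23 gives 14.2 + 0.2Q − (1031/13 - (2/13)Q) = 23, so Q' = 249.
Then Pb = 1031/13 − (2/13)·249 = 41 and Ps = 14.2 + 0.2·249 = 64.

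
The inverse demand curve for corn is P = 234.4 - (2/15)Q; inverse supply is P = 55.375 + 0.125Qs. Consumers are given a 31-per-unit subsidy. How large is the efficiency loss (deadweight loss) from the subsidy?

Pre-subsidy: 234.4 - (2/15)Q = 55.375 + 0.125Q gives Q* = 693 and P* = 142.
With the rebate, buyers effectively pay Pb = Ps − 31, where Ps is the price sellers receive.
On the curves, Pb = 234.4 - (2/15)Q and Ps = 55.375 + 0.125Q; the wedge Ps − Pb = 31 gives 55.375 + 0.125Q − (234.4 - (2/15)Q) = 31, so Q' = 813.
Then Pb = 234.4 − (2/15)·813 = 126 and Ps = 55.375 + 0.125·813 = 157.
The subsidy expands output by 813 − 693 = 120 past the efficient level; on those units the gap between marginal cost and willingness to pay runs from 0 up to 31.
DWL = ½ × 31 × 120 = 1860.

Deadweight loss = 1860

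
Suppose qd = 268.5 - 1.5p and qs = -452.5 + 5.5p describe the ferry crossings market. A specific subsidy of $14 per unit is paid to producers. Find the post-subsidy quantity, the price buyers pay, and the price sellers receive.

Pre-subsidy: 268.5 - 1.5p = -452.5 + 5.5p gives p* = 103, q* = 114.
With the subsidy, sellers receive ps = pb + 14 for each unit, where pb is the price buyers pay.
Supply in terms of pb becomes qs = -452.5 + 5.5(pb + 14) = -375.5 + 5.5pb. Setting this equal to demand: 268.5 - 1.5pb = -375.5 + 5.5pb, so pb = 92.
Sellers receive ps = 92 + 14 = 106; q' = 268.5 − 1.5·92 = 130.5.

q' = 130.5; buyers pay $92; sellers receive $106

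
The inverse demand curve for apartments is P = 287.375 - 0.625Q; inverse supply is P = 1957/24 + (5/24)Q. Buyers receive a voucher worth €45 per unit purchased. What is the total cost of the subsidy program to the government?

Pre-subsidy: 287.375 - 0.625Q = 1957/24 + (5/24)Q gives Q* = 247 and P* = 133.
With the rebate, buyers effectively pay Pb = Ps − 45, where Ps is the price sellers receive.
On the curves, Pb = 287.375 - 0.625Q and Ps = 1957/24 + (5/24)Q; the wedge Ps − Pb = 45 gives 1957/24 + (5/24)Q − (287.375 - 0.625Q) = 45, so Q' = 301.
Then Pb = 287.375 − 0.625·301 = 99.25 and Ps = 1957/24 + (5/24)·301 = 144.25.
Government outlay = subsidy × quantity = 45 × 301 = 13545.

Government cost = €13545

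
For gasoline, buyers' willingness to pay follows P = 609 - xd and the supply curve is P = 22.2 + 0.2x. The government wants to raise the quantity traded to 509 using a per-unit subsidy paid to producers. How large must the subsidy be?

At x = 509, from the demand curve buyers pay Pb = 609 − 1·509 = 100; from the supply curve sellers need Ps = 22.2 + 0.2·509 = 124.
The subsidy must fill the gap: s = Ps − Pb = 124 − 100 = 24.

Required subsidy s = 24 per unit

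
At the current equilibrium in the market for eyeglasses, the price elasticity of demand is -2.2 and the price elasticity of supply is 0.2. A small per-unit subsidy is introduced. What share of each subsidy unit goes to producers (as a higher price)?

For a small subsidy around the equilibrium, the benefit split depends on the relative slopes, which at a point are proportional to the elasticities.
Buyer share = εs/(εs + |εd|) = 0.2/(0.2 + 2.2) = 1/12; seller share = |εd|/(εs + |εd|) = 11/12.
So producers capture 11/12 of the subsidy.

Producer share = 11/12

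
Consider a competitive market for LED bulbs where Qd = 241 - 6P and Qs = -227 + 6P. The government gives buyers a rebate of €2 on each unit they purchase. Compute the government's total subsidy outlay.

Pre-subsidy: 241 - 6P = -227 + 6P gives P* = 39, Q* = 7.
With the rebate, buyers effectively pay Pb = Ps − 2, where Ps is the price sellers receive.
Demand in terms of Ps becomes Qd = 241 − 6(Ps − 2) = 253 - 6Ps. Setting this equal to supply: 253 - 6Ps = -227 + 6Ps, so Ps = 40.
Buyers pay Pb = 40 − 2 = 38; Q' = -227 + 6·40 = 13.
Government outlay = subsidy × quantity = 2 × 13 = 26.

Government cost = €26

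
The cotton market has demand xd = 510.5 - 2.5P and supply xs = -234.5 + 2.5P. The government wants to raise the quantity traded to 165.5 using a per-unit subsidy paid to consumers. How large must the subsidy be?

Required subsidy s = 22 per unit

At x = 165.5, invert demand for the buyer price: Pb = (510.5 − 165.5)/2.5 = 138; invert supply for the seller price: Ps = (165.5 − (-234.5))/2.5 = 160.
The subsidy must fill the gap: s = Ps − Pb = 160 − 138 = 22.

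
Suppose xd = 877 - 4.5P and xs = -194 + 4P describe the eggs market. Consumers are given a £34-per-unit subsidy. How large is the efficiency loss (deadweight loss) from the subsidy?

Pre-subsidy: 877 - 4.5P = -194 + 4P gives P* = 126, x* = 310.
With the rebate, buyers effectively pay Pb = Ps − 34, where Ps is the price sellers receive.
Demand in terms of Ps becomes xd = 877 − 4.5(Ps − 34) = 1030 - 4.5Ps. Setting this equal to supply: 1030 - 4.5Ps = -194 + 4Ps, so Ps = 144.
Buyers pay Pb = 144 − 34 = 110; x' = -194 + 4·144 = 382.
The subsidy expands output by 382 − 310 = 72 past the efficient level; on those units the gap between marginal cost and willingness to pay runs from 0 up to 34.
DWL = ½ × 34 × 72 = 1224.

Deadweight loss = £1224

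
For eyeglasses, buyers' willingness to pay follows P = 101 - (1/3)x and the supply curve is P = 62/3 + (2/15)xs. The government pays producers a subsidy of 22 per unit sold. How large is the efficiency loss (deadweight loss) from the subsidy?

Deadweight loss = 3630/7

Pre-subsidy: 101 - (1/3)x = 62/3 + (2/15)x gives x* = 1205/7 and P* = 916/21.
With the subsidy, sellers receive Ps = Pb + 22 for each unit, where Pb is the price buyers pay.
On the curves, Pb = 101 - (1/3)x and Ps = 62/3 + (2/15)x; the wedge Ps − Pb = 22 gives 62/3 + (2/15)x − (101 - (1/3)x) = 22, so x' = 1535/7.
Then Pb = 101 − (1/3)·(1535/7) = 586/21 and Ps = 62/3 + (2/15)·(1535/7) = 1048/21.
The subsidy expands output by 1535/7 − 1205/7 = 330/7 past the efficient level; on those units the gap between marginal cost and willingness to pay runs from 0 up to 22.
DWL = ½ × 22 × 330/7 = 3630/7.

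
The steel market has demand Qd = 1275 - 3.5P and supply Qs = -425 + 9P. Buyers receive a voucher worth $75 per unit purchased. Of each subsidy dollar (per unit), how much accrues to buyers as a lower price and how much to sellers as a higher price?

Pre-subsidy: 1275 - 3.5P = -425 + 9P gives P* = 136, Q* = 799.
With the rebate, buyers effectively pay Pb = Ps − 75, where Ps is the price sellers receive.
Demand in terms of Ps becomes Qd = 1275 − 3.5(Ps − 75) = 1537.5 - 3.5Ps. Setting this equal to supply: 1537.5 - 3.5Ps = -425 + 9Ps, so Ps = 157.
Buyers pay Pb = 157 − 75 = 82; Q' = -425 + 9·157 = 988.
Buyers' price falls by P* − Pb = 136 − 82 = 54; sellers' price rises by Ps − P* = 157 − 136 = 21.

Buyers gain $54 per unit; sellers gain $21 per unit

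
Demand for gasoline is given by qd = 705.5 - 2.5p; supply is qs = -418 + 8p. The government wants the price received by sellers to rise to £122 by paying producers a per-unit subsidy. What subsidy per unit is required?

Required subsidy s = £63 per unit

At a seller price of 122, quantity supplied is -418 + 8·122 = 558.
Buyers absorb 558 only when they pay pb with 705.5 − 2.5·pb = 558, i.e. pb = 59.
s = ps − pb = 122 − 59 = 63.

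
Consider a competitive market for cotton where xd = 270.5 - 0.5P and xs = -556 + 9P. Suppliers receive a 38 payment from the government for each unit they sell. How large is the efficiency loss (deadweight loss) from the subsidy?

Pre-subsidy: 270.5 - 0.5P = -556 + 9P gives P* = 87, x* = 227.
With the subsidy, sellers receive Ps = Pb + 38 for each unit, where Pb is the price buyers pay.
Supply in terms of Pb becomes xs = -556 + 9(Pb + 38) = -214 + 9Pb. Setting this equal to demand: 270.5 - 0.5Pb = -214 + 9Pb, so Pb = 51.
Sellers receive Ps = 51 + 38 = 89; x' = 270.5 − 0.5·51 = 245.
The subsidy expands output by 245 − 227 = 18 past the efficient level; on those units the gap between marginal cost and willingness to pay runs from 0 up to 38.
DWL = ½ × 38 × 18 = 342.

Deadweight loss = 342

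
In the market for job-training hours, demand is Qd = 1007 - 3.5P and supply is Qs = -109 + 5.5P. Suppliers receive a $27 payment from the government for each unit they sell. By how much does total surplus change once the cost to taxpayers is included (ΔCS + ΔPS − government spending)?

Pre-subsidy: 1007 - 3.5P = -109 + 5.5P gives P* = 124, Q* = 573.
With the subsidy, sellers receive Ps = Pb + 27 for each unit, where Pb is the price buyers pay.
Supply in terms of Pb becomes Qs = -109 + 5.5(Pb + 27) = 39.5 + 5.5Pb. Setting this equal to demand: 1007 - 3.5Pb = 39.5 + 5.5Pb, so Pb = 107.5.
Sellers receive Ps = 107.5 + 27 = 134.5; Q' = 1007 − 3.5·107.5 = 630.75.
ΔCS = ½(573 + 630.75)(124 − 107.5) = 9930.9375; ΔPS = ½(573 + 630.75)(134.5 − 124) = 6319.6875.
Government spending = 27 × 630.75 = 17030.25.
Net change = 9930.9375 + 6319.6875 − 17030.25 = -779.625. The loss equals the DWL triangle ½·27·57.75.

Net change in total surplus = -$779.625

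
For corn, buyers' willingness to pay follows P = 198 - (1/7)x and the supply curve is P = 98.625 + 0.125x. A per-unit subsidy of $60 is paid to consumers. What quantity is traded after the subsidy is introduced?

Pre-subsidy: 198 - (1/7)x = 98.625 + 0.125x gives x* = 371 and P* = 145.
With the rebate, buyers effectively pay Pb = Ps − 60, where Ps is the price sellers receive.
On the curves, Pb = 198 - (1/7)x and Ps = 98.625 + 0.125x; the wedge Ps − Pb = 60 gives 98.625 + 0.125x − (198 - (1/7)x) = 60, so x' = 595.
Then Pb = 198 − (1/7)·595 = 113 and Ps = 98.625 + 0.125·595 = 173.

x' = 595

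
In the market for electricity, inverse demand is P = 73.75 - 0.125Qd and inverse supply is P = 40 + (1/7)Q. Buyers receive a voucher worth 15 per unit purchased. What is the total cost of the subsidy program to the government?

Pre-subsidy: 73.75 - 0.125Q = 40 + (1/7)Q gives Q* = 126 and P* = 58.
With the rebate, buyers effectively pay Pb = Ps − 15, where Ps is the price sellers receive.
On the curves, Pb = 73.75 - 0.125Q and Ps = 40 + (1/7)Q; the wedge Ps − Pb = 15 gives 40 + (1/7)Q − (73.75 - 0.125Q) = 15, so Q' = 182.
Then Pb = 73.75 − 0.125·182 = 51 and Ps = 40 + (1/7)·182 = 66.
Government outlay = subsidy × quantity = 15 × 182 = 2730.

Government cost = 2730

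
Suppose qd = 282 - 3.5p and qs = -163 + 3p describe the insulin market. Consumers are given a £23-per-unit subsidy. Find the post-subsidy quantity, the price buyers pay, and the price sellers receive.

Pre-subsidy: 282 - 3.5p = -163 + 3p gives p* = 890/13, q* = 551/13.
With the rebate, buyers effectively pay pb = ps − 23, where ps is the price sellers receive.
Demand in terms of ps becomes qd = 282 − 3.5(ps − 23) = 362.5 - 3.5ps. Setting this equal to supply: 362.5 - 3.5ps = -163 + 3ps, so ps = 1051/13.
Buyers pay pb = 1051/13 − 23 = 752/13; q' = -163 + 3·(1051/13) = 1034/13.

q' = 1034/13; buyers pay 752/13; sellers receive 1051/13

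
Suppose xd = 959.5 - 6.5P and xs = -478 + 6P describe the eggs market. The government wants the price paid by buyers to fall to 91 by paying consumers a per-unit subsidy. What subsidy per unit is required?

Required subsidy s = 50 per unit

At a buyer price of 91, quantity demanded is 959.5 − 6.5·91 = 368.
Sellers supply 368 only when they receive Ps with -478 + 6·Ps = 368, i.e. Ps = 141.
s = Ps − Pb = 141 − 91 = 50.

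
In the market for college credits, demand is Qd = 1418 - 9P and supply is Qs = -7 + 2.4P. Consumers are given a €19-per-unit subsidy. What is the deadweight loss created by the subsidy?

Pre-subsidy: 1418 - 9P = -7 + 2.4P gives P* = 125, Q* = 293.
With the rebate, buyers effectively pay Pb = Ps − 19, where Ps is the price sellers receive.
Demand in terms of Ps becomes Qd = 1418 − 9(Ps − 19) = 1589 - 9Ps. Setting this equal to supply: 1589 - 9Ps = -7 + 2.4Ps, so Ps = 140.
Buyers pay Pb = 140 − 19 = 121; Q' = -7 + 2.4·140 = 329.
The subsidy expands output by 329 − 293 = 36 past the efficient level; on those units the gap between marginal cost and willingness to pay runs from 0 up to 19.
DWL = ½ × 19 × 36 = 342.

Deadweight loss = €342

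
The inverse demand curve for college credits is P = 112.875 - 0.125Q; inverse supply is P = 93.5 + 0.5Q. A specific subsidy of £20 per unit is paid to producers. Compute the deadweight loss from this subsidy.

Pre-subsidy: 112.875 - 0.125Q = 93.5 + 0.5Q gives Q* = 31 and P* = 109.
With the subsidy, sellers receive Ps = Pb + 20 for each unit, where Pb is the price buyers pay.
On the curves, Pb = 112.875 - 0.125Q and Ps = 93.5 + 0.5Q; the wedge Ps − Pb = 20 gives 93.5 + 0.5Q − (112.875 - 0.125Q) = 20, so Q' = 63.
Then Pb = 112.875 − 0.125·63 = 105 and Ps = 93.5 + 0.5·63 = 125.
The subsidy expands output by 63 − 31 = 32 past the efficient level; on those units the gap between marginal cost and willingness to pay runs from 0 up to 20.
DWL = ½ × 20 × 32 = 320.

Deadweight loss = £320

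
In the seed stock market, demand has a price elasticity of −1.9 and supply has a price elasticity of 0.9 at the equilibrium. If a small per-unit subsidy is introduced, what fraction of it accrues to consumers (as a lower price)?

Consumer share = 9/28

For a small subsidy around the equilibrium, the benefit split depends on the relative slopes, which at a point are proportional to the elasticities.
Buyer share = εs/(εs + |εd|) = 0.9/(0.9 + 1.9) = 9/28; seller share = |εd|/(εs + |εd|) = 19/28.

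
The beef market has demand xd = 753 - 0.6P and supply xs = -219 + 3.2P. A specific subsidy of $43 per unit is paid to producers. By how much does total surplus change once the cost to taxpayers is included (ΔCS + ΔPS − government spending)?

Net change in total surplus = -44376/95

Pre-subsidy: 753 - 0.6P = -219 + 3.2P gives P* = 4860/19, x* = 11391/19.
With the subsidy, sellers receive Ps = Pb + 43 for each unit, where Pb is the price buyers pay.
Supply in terms of Pb becomes xs = -219 + 3.2(Pb + 43) = -81.4 + 3.2Pb. Setting this equal to demand: 753 - 0.6Pb = -81.4 + 3.2Pb, so Pb = 4172/19.
Sellers receive Ps = 4172/19 + 43 = 4989/19; x' = 753 − 0.6·(4172/19) = 59019/95.
ΔCS = ½(11391/19 + 59019/95)(4860/19 − 4172/19) = 39895056/1805; ΔPS = ½(11391/19 + 59019/95)(4989/19 − 4860/19) = 7480323/1805.
Government spending = 43 × 59019/95 = 2537817/95.
Net change = 39895056/1805 + 7480323/1805 − 2537817/95 = -44376/95. The loss equals the DWL triangle ½·43·2064/95.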